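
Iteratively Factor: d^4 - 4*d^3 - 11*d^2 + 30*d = (d - 5)*(d^3 + d^2 - 6*d) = (d - 5)*(d + 3)*(d^2 - 2*d) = (d - 5)*(d - 2)*(d + 3)*(d)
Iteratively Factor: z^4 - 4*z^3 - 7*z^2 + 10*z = (z)*(z^3 - 4*z^2 - 7*z + 10) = z*(z + 2)*(z^2 - 6*z + 5) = z*(z - 5)*(z + 2)*(z - 1)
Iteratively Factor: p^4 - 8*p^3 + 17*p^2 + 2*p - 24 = (p - 3)*(p^3 - 5*p^2 + 2*p + 8) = (p - 3)*(p + 1)*(p^2 - 6*p + 8) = (p - 3)*(p - 2)*(p + 1)*(p - 4)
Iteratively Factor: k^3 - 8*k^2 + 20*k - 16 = (k - 2)*(k^2 - 6*k + 8) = (k - 2)^2*(k - 4)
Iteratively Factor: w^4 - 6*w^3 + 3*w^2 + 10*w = (w - 5)*(w^3 - w^2 - 2*w) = w*(w - 5)*(w^2 - w - 2) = w*(w - 5)*(w + 1)*(w - 2)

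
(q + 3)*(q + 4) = q^2 + 7*q + 12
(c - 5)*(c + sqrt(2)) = c^2 - 5*c + sqrt(2)*c - 5*sqrt(2)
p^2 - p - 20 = (p - 5)*(p + 4)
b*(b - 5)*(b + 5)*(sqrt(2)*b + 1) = sqrt(2)*b^4 + b^3 - 25*sqrt(2)*b^2 - 25*b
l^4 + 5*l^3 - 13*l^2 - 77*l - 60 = (l - 4)*(l + 1)*(l + 3)*(l + 5)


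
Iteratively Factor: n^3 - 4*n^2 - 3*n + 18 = (n + 2)*(n^2 - 6*n + 9) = (n - 3)*(n + 2)*(n - 3)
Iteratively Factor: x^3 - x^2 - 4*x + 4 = (x + 2)*(x^2 - 3*x + 2) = (x - 1)*(x + 2)*(x - 2)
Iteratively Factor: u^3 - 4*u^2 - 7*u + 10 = (u - 5)*(u^2 + u - 2) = (u - 5)*(u + 2)*(u - 1)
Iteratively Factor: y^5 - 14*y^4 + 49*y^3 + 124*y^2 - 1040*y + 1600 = (y - 4)*(y^4 - 10*y^3 + 9*y^2 + 160*y - 400) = (y - 5)*(y - 4)*(y^3 - 5*y^2 - 16*y + 80) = (y - 5)*(y - 4)*(y + 4)*(y^2 - 9*y + 20) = (y - 5)*(y - 4)^2*(y + 4)*(y - 5)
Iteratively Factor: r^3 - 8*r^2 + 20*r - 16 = (r - 2)*(r^2 - 6*r + 8) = (r - 4)*(r - 2)*(r - 2)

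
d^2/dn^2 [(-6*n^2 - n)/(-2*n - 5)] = 280/(8*n^3 + 60*n^2 + 150*n + 125)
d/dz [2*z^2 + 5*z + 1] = 4*z + 5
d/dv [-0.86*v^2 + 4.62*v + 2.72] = 4.62 - 1.72*v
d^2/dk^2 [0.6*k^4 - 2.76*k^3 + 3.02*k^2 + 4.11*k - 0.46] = 7.2*k^2 - 16.56*k + 6.04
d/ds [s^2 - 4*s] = 2*s - 4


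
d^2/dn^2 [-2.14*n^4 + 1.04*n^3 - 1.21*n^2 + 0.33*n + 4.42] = -25.68*n^2 + 6.24*n - 2.42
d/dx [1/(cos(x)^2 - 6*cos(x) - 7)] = 2*(cos(x) - 3)*sin(x)/(sin(x)^2 + 6*cos(x) + 6)^2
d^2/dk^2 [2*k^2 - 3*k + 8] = 4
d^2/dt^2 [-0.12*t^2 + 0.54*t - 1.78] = -0.240000000000000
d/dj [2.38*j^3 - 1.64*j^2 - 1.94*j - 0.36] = 7.14*j^2 - 3.28*j - 1.94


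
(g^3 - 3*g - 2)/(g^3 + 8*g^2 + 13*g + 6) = (g - 2)/(g + 6)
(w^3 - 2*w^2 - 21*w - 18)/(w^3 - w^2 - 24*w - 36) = (w + 1)/(w + 2)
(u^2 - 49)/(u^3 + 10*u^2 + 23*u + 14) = (u - 7)/(u^2 + 3*u + 2)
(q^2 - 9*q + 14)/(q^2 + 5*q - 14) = (q - 7)/(q + 7)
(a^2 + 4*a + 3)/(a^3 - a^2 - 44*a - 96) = (a + 1)/(a^2 - 4*a - 32)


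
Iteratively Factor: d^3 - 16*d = (d - 4)*(d^2 + 4*d) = (d - 4)*(d + 4)*(d)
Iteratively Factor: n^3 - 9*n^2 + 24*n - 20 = (n - 2)*(n^2 - 7*n + 10) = (n - 2)^2*(n - 5)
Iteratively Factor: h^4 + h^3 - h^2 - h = (h)*(h^3 + h^2 - h - 1) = h*(h - 1)*(h^2 + 2*h + 1) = h*(h - 1)*(h + 1)*(h + 1)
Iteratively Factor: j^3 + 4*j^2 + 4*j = (j + 2)*(j^2 + 2*j) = j*(j + 2)*(j + 2)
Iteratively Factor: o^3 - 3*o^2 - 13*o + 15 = (o - 5)*(o^2 + 2*o - 3) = (o - 5)*(o + 3)*(o - 1)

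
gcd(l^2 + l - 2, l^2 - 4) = l + 2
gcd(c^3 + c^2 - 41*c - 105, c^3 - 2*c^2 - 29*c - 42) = c^2 - 4*c - 21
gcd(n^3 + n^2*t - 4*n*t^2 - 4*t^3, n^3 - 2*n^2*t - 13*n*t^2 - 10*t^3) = n^2 + 3*n*t + 2*t^2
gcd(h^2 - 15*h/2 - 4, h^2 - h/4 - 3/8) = h + 1/2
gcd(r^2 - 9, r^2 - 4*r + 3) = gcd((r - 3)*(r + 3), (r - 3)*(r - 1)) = r - 3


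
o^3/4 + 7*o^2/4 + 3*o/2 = o*(o/4 + 1/4)*(o + 6)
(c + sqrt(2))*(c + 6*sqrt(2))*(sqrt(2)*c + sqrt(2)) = sqrt(2)*c^3 + sqrt(2)*c^2 + 14*c^2 + 14*c + 12*sqrt(2)*c + 12*sqrt(2)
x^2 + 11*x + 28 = (x + 4)*(x + 7)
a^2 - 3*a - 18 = (a - 6)*(a + 3)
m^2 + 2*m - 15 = (m - 3)*(m + 5)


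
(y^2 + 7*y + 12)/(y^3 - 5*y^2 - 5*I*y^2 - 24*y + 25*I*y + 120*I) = (y + 4)/(y^2 - y*(8 + 5*I) + 40*I)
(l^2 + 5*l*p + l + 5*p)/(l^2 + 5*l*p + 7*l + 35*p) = (l + 1)/(l + 7)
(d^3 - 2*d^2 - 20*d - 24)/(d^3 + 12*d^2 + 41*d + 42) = (d^2 - 4*d - 12)/(d^2 + 10*d + 21)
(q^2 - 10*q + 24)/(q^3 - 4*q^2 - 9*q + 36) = (q - 6)/(q^2 - 9)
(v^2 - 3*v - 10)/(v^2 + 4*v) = (v^2 - 3*v - 10)/(v*(v + 4))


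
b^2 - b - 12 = (b - 4)*(b + 3)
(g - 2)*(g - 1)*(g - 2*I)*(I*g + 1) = I*g^4 + 3*g^3 - 3*I*g^3 - 9*g^2 + 6*g + 6*I*g - 4*I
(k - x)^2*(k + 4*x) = k^3 + 2*k^2*x - 7*k*x^2 + 4*x^3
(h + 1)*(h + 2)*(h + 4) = h^3 + 7*h^2 + 14*h + 8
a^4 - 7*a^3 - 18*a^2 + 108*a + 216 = (a - 6)^2*(a + 2)*(a + 3)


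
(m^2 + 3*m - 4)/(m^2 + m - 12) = (m - 1)/(m - 3)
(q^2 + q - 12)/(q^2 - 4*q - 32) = (q - 3)/(q - 8)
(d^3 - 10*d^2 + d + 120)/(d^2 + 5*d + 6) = (d^2 - 13*d + 40)/(d + 2)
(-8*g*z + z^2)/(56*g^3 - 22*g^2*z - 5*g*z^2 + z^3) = z*(-8*g + z)/(56*g^3 - 22*g^2*z - 5*g*z^2 + z^3)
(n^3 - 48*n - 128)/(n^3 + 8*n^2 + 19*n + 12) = (n^2 - 4*n - 32)/(n^2 + 4*n + 3)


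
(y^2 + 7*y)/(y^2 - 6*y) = (y + 7)/(y - 6)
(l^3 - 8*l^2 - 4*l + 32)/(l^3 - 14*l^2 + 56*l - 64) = (l + 2)/(l - 4)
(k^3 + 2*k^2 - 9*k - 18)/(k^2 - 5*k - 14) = (k^2 - 9)/(k - 7)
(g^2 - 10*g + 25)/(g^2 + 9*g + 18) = (g^2 - 10*g + 25)/(g^2 + 9*g + 18)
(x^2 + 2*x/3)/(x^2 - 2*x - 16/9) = 3*x/(3*x - 8)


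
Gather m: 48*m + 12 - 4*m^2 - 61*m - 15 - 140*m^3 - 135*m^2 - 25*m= -140*m^3 - 139*m^2 - 38*m - 3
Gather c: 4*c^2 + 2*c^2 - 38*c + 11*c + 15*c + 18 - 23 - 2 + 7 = 6*c^2 - 12*c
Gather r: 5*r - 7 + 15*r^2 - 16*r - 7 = 15*r^2 - 11*r - 14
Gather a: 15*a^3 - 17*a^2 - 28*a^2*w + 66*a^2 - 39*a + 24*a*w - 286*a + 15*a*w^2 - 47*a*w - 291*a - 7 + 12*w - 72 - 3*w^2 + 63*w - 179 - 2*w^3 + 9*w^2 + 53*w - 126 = 15*a^3 + a^2*(49 - 28*w) + a*(15*w^2 - 23*w - 616) - 2*w^3 + 6*w^2 + 128*w - 384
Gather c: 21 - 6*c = 21 - 6*c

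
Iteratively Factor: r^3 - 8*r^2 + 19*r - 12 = (r - 4)*(r^2 - 4*r + 3) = (r - 4)*(r - 1)*(r - 3)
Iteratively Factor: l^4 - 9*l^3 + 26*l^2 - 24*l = (l - 4)*(l^3 - 5*l^2 + 6*l) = (l - 4)*(l - 3)*(l^2 - 2*l) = l*(l - 4)*(l - 3)*(l - 2)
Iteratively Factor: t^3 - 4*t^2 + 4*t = (t)*(t^2 - 4*t + 4) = t*(t - 2)*(t - 2)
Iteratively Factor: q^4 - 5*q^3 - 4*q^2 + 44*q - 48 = (q - 4)*(q^3 - q^2 - 8*q + 12) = (q - 4)*(q - 2)*(q^2 + q - 6) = (q - 4)*(q - 2)*(q + 3)*(q - 2)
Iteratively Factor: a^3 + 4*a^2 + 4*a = (a + 2)*(a^2 + 2*a) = (a + 2)^2*(a)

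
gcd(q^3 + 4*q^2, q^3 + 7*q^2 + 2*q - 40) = q + 4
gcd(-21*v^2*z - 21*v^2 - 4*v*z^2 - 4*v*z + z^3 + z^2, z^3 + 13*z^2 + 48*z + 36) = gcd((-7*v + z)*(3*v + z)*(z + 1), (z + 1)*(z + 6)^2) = z + 1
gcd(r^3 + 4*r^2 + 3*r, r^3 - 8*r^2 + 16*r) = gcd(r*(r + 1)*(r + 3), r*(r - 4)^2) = r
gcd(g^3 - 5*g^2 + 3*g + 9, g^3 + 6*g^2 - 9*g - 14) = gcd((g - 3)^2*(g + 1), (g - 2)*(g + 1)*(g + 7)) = g + 1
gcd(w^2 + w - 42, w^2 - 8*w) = 1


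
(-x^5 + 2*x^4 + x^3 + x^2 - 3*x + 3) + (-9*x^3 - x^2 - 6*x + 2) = -x^5 + 2*x^4 - 8*x^3 - 9*x + 5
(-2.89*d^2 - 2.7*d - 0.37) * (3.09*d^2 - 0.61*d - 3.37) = -8.9301*d^4 - 6.5801*d^3 + 10.243*d^2 + 9.3247*d + 1.2469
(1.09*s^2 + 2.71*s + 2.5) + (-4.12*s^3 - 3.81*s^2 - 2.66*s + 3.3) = -4.12*s^3 - 2.72*s^2 + 0.0499999999999998*s + 5.8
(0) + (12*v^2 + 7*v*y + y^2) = 12*v^2 + 7*v*y + y^2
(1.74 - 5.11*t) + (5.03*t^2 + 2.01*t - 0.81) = 5.03*t^2 - 3.1*t + 0.93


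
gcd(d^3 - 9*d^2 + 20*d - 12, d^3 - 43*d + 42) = d^2 - 7*d + 6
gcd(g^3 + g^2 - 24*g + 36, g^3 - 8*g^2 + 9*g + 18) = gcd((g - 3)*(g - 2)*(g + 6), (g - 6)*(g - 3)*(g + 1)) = g - 3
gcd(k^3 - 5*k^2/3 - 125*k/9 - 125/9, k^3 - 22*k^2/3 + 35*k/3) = k - 5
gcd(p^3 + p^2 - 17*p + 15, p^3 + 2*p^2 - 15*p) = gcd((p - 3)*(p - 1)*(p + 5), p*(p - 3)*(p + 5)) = p^2 + 2*p - 15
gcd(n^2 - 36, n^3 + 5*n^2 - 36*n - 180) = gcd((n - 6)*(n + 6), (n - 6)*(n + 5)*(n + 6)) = n^2 - 36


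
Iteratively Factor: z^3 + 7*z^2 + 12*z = (z)*(z^2 + 7*z + 12) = z*(z + 4)*(z + 3)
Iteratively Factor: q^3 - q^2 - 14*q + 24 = (q + 4)*(q^2 - 5*q + 6) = (q - 2)*(q + 4)*(q - 3)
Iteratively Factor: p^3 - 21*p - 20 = (p + 1)*(p^2 - p - 20) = (p + 1)*(p + 4)*(p - 5)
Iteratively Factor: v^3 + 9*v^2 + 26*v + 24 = (v + 3)*(v^2 + 6*v + 8) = (v + 3)*(v + 4)*(v + 2)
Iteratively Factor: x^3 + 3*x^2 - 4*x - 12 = (x - 2)*(x^2 + 5*x + 6) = (x - 2)*(x + 2)*(x + 3)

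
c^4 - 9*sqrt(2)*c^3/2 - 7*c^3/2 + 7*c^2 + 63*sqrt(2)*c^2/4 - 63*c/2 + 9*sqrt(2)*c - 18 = (c - 4)*(c + 1/2)*(c - 3*sqrt(2))*(c - 3*sqrt(2)/2)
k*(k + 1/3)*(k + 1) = k^3 + 4*k^2/3 + k/3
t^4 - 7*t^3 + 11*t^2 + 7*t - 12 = (t - 4)*(t - 3)*(t - 1)*(t + 1)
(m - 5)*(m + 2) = m^2 - 3*m - 10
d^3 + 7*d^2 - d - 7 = (d - 1)*(d + 1)*(d + 7)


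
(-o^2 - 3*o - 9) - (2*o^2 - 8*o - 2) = -3*o^2 + 5*o - 7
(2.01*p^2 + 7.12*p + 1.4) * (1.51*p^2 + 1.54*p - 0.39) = 3.0351*p^4 + 13.8466*p^3 + 12.2949*p^2 - 0.6208*p - 0.546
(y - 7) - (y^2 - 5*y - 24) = -y^2 + 6*y + 17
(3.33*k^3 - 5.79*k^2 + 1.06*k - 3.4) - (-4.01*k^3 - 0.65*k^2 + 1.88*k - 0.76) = 7.34*k^3 - 5.14*k^2 - 0.82*k - 2.64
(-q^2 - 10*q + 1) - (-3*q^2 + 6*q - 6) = 2*q^2 - 16*q + 7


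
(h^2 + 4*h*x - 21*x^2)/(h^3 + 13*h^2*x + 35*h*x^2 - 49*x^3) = (-h + 3*x)/(-h^2 - 6*h*x + 7*x^2)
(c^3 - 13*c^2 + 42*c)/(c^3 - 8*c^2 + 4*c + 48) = c*(c - 7)/(c^2 - 2*c - 8)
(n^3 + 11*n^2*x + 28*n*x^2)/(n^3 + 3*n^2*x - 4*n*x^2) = (-n - 7*x)/(-n + x)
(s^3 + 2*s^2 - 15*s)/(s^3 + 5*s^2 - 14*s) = (s^2 + 2*s - 15)/(s^2 + 5*s - 14)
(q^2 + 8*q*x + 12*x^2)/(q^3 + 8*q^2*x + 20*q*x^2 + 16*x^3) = (q + 6*x)/(q^2 + 6*q*x + 8*x^2)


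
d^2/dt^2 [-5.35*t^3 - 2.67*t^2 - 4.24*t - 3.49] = -32.1*t - 5.34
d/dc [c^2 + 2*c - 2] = 2*c + 2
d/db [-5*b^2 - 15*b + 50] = -10*b - 15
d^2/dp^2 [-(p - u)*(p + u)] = -2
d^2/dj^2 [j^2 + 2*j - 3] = 2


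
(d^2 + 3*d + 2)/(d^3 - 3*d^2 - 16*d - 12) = 1/(d - 6)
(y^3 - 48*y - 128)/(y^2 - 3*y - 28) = (y^2 - 4*y - 32)/(y - 7)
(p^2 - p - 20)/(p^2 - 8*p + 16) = (p^2 - p - 20)/(p^2 - 8*p + 16)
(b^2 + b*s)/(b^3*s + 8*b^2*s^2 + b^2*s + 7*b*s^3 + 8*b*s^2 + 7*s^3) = b/(s*(b^2 + 7*b*s + b + 7*s))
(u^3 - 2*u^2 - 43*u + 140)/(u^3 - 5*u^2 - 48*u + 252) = (u^2 - 9*u + 20)/(u^2 - 12*u + 36)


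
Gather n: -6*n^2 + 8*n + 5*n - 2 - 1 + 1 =-6*n^2 + 13*n - 2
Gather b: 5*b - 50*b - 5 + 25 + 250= 270 - 45*b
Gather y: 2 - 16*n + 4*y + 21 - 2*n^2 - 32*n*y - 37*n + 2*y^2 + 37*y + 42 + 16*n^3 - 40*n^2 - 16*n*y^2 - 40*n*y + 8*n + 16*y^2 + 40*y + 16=16*n^3 - 42*n^2 - 45*n + y^2*(18 - 16*n) + y*(81 - 72*n) + 81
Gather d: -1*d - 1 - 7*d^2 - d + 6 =-7*d^2 - 2*d + 5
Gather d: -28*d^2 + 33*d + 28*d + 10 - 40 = -28*d^2 + 61*d - 30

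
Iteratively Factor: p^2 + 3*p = (p + 3)*(p)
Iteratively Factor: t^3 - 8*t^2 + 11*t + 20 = (t - 5)*(t^2 - 3*t - 4) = (t - 5)*(t - 4)*(t + 1)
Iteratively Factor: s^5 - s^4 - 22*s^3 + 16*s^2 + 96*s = (s + 4)*(s^4 - 5*s^3 - 2*s^2 + 24*s) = (s - 3)*(s + 4)*(s^3 - 2*s^2 - 8*s) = s*(s - 3)*(s + 4)*(s^2 - 2*s - 8) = s*(s - 4)*(s - 3)*(s + 4)*(s + 2)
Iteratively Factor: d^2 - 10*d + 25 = (d - 5)*(d - 5)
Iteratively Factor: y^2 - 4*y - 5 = (y + 1)*(y - 5)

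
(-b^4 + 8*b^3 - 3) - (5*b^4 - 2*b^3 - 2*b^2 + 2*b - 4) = -6*b^4 + 10*b^3 + 2*b^2 - 2*b + 1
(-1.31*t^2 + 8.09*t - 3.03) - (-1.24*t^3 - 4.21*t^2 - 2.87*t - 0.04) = 1.24*t^3 + 2.9*t^2 + 10.96*t - 2.99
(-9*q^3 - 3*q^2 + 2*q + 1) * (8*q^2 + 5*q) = -72*q^5 - 69*q^4 + q^3 + 18*q^2 + 5*q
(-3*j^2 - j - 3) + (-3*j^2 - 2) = -6*j^2 - j - 5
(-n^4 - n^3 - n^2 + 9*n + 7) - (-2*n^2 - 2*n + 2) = -n^4 - n^3 + n^2 + 11*n + 5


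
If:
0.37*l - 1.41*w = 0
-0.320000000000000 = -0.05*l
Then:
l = 6.40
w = 1.68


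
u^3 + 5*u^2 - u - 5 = (u - 1)*(u + 1)*(u + 5)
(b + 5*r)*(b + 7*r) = b^2 + 12*b*r + 35*r^2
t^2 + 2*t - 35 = (t - 5)*(t + 7)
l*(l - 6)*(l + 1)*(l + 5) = l^4 - 31*l^2 - 30*l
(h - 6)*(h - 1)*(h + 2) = h^3 - 5*h^2 - 8*h + 12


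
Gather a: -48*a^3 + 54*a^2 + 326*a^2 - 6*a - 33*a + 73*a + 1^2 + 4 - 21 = -48*a^3 + 380*a^2 + 34*a - 16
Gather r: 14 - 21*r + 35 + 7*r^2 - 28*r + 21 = 7*r^2 - 49*r + 70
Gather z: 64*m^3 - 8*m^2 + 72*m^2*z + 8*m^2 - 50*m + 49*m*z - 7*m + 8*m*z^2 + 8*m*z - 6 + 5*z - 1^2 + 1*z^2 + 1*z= 64*m^3 - 57*m + z^2*(8*m + 1) + z*(72*m^2 + 57*m + 6) - 7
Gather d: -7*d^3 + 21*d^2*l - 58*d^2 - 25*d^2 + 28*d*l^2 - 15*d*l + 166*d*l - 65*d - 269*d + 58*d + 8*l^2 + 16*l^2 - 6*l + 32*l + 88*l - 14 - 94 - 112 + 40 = -7*d^3 + d^2*(21*l - 83) + d*(28*l^2 + 151*l - 276) + 24*l^2 + 114*l - 180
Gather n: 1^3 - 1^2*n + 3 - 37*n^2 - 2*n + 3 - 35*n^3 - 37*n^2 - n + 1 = -35*n^3 - 74*n^2 - 4*n + 8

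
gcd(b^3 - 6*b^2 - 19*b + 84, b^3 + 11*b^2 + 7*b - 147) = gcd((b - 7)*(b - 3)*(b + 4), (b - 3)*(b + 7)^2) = b - 3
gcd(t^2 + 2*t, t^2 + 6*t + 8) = t + 2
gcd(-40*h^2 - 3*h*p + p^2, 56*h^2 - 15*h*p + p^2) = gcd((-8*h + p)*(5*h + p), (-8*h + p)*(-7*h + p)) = -8*h + p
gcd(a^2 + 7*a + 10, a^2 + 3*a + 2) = a + 2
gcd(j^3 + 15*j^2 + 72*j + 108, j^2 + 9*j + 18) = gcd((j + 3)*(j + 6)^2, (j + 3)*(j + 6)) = j^2 + 9*j + 18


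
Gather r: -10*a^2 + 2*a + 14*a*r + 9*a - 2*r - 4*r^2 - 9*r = -10*a^2 + 11*a - 4*r^2 + r*(14*a - 11)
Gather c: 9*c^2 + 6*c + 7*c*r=9*c^2 + c*(7*r + 6)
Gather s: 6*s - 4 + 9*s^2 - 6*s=9*s^2 - 4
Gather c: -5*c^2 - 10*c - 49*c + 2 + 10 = -5*c^2 - 59*c + 12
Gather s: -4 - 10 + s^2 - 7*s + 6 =s^2 - 7*s - 8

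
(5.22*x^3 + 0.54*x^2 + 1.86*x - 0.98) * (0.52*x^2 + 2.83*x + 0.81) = 2.7144*x^5 + 15.0534*x^4 + 6.7236*x^3 + 5.1916*x^2 - 1.2668*x - 0.7938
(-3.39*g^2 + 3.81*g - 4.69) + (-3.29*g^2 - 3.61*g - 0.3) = -6.68*g^2 + 0.2*g - 4.99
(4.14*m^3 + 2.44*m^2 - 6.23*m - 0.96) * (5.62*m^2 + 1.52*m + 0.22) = 23.2668*m^5 + 20.0056*m^4 - 30.393*m^3 - 14.328*m^2 - 2.8298*m - 0.2112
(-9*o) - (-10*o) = o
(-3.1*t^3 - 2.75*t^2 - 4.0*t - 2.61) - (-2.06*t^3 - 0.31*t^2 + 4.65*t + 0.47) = -1.04*t^3 - 2.44*t^2 - 8.65*t - 3.08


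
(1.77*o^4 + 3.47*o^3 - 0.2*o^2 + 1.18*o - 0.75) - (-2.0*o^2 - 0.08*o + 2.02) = 1.77*o^4 + 3.47*o^3 + 1.8*o^2 + 1.26*o - 2.77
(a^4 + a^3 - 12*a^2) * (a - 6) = a^5 - 5*a^4 - 18*a^3 + 72*a^2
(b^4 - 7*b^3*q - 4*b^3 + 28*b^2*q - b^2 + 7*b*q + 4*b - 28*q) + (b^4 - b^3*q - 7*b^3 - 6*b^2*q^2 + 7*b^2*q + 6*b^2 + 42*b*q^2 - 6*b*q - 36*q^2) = 2*b^4 - 8*b^3*q - 11*b^3 - 6*b^2*q^2 + 35*b^2*q + 5*b^2 + 42*b*q^2 + b*q + 4*b - 36*q^2 - 28*q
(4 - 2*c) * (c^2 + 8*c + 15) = -2*c^3 - 12*c^2 + 2*c + 60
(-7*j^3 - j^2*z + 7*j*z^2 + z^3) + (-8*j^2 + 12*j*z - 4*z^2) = -7*j^3 - j^2*z - 8*j^2 + 7*j*z^2 + 12*j*z + z^3 - 4*z^2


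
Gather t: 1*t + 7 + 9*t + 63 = 10*t + 70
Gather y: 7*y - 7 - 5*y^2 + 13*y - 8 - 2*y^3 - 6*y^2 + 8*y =-2*y^3 - 11*y^2 + 28*y - 15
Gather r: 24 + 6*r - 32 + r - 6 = 7*r - 14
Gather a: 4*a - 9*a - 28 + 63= 35 - 5*a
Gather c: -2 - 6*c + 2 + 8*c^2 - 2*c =8*c^2 - 8*c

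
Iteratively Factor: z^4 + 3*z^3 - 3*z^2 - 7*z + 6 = (z + 3)*(z^3 - 3*z + 2) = (z + 2)*(z + 3)*(z^2 - 2*z + 1) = (z - 1)*(z + 2)*(z + 3)*(z - 1)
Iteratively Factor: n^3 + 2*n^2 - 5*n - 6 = (n - 2)*(n^2 + 4*n + 3) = (n - 2)*(n + 3)*(n + 1)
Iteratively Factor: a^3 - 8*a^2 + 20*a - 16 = (a - 2)*(a^2 - 6*a + 8) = (a - 4)*(a - 2)*(a - 2)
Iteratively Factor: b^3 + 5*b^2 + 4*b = (b + 1)*(b^2 + 4*b) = (b + 1)*(b + 4)*(b)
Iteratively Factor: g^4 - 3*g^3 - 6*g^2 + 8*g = (g - 1)*(g^3 - 2*g^2 - 8*g) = (g - 4)*(g - 1)*(g^2 + 2*g) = g*(g - 4)*(g - 1)*(g + 2)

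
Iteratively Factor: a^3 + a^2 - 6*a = (a - 2)*(a^2 + 3*a) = (a - 2)*(a + 3)*(a)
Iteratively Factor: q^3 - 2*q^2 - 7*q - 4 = (q + 1)*(q^2 - 3*q - 4) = (q + 1)^2*(q - 4)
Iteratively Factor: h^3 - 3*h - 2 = (h + 1)*(h^2 - h - 2) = (h - 2)*(h + 1)*(h + 1)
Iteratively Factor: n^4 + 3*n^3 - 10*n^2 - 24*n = (n + 2)*(n^3 + n^2 - 12*n) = (n - 3)*(n + 2)*(n^2 + 4*n) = n*(n - 3)*(n + 2)*(n + 4)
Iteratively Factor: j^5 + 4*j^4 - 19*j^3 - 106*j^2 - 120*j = (j + 2)*(j^4 + 2*j^3 - 23*j^2 - 60*j) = j*(j + 2)*(j^3 + 2*j^2 - 23*j - 60) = j*(j + 2)*(j + 4)*(j^2 - 2*j - 15) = j*(j + 2)*(j + 3)*(j + 4)*(j - 5)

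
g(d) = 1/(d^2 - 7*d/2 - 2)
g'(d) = (7/2 - 2*d)/(d^2 - 7*d/2 - 2)^2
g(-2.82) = 0.06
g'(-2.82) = 0.04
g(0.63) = -0.26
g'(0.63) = 0.15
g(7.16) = 0.04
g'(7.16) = -0.02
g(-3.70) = 0.04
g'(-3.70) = 0.02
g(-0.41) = -2.52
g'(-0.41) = 27.42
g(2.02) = -0.20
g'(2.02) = -0.02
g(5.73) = 0.09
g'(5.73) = -0.07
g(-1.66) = 0.15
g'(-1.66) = 0.16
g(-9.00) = 0.01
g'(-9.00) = 0.00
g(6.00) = 0.08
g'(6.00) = -0.05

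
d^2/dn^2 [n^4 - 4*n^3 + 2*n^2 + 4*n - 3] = 12*n^2 - 24*n + 4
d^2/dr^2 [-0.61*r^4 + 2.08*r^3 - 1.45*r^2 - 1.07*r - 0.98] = -7.32*r^2 + 12.48*r - 2.9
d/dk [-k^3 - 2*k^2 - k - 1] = -3*k^2 - 4*k - 1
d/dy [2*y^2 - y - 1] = 4*y - 1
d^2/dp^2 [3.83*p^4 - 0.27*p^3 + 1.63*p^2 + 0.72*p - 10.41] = 45.96*p^2 - 1.62*p + 3.26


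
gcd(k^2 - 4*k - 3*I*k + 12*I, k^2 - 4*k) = k - 4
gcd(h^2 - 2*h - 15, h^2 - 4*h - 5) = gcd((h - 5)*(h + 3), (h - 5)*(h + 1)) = h - 5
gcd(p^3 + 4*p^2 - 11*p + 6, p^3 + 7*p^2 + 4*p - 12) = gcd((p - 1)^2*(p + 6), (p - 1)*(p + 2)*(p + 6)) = p^2 + 5*p - 6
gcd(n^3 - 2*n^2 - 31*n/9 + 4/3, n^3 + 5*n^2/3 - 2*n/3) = n - 1/3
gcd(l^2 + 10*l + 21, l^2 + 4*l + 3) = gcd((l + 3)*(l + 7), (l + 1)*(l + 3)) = l + 3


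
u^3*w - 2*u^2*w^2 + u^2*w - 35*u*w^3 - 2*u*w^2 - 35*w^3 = (u - 7*w)*(u + 5*w)*(u*w + w)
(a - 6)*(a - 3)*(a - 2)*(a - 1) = a^4 - 12*a^3 + 47*a^2 - 72*a + 36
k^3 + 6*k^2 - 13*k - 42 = (k - 3)*(k + 2)*(k + 7)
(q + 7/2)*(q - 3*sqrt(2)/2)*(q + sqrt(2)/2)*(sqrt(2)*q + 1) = sqrt(2)*q^4 - q^3 + 7*sqrt(2)*q^3/2 - 5*sqrt(2)*q^2/2 - 7*q^2/2 - 35*sqrt(2)*q/4 - 3*q/2 - 21/4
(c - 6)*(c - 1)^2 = c^3 - 8*c^2 + 13*c - 6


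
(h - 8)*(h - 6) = h^2 - 14*h + 48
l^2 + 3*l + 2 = (l + 1)*(l + 2)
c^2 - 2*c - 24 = (c - 6)*(c + 4)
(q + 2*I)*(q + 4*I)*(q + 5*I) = q^3 + 11*I*q^2 - 38*q - 40*I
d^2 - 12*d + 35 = (d - 7)*(d - 5)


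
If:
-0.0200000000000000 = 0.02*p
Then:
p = -1.00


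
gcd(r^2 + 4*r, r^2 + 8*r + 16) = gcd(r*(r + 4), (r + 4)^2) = r + 4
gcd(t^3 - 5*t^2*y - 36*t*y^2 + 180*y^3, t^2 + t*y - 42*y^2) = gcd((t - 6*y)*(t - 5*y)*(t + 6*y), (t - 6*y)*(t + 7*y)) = -t + 6*y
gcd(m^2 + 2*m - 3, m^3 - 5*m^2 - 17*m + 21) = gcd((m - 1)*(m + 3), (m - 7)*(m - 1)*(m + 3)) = m^2 + 2*m - 3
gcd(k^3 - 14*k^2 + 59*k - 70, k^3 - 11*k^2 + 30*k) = k - 5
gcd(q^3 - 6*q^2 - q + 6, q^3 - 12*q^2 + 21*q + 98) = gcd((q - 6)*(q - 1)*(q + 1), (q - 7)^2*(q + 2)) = 1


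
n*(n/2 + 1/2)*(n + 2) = n^3/2 + 3*n^2/2 + n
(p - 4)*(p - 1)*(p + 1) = p^3 - 4*p^2 - p + 4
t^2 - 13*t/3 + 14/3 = (t - 7/3)*(t - 2)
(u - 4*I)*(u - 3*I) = u^2 - 7*I*u - 12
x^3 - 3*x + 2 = (x - 1)^2*(x + 2)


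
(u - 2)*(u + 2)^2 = u^3 + 2*u^2 - 4*u - 8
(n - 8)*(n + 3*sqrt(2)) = n^2 - 8*n + 3*sqrt(2)*n - 24*sqrt(2)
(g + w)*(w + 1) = g*w + g + w^2 + w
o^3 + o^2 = o^2*(o + 1)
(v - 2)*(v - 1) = v^2 - 3*v + 2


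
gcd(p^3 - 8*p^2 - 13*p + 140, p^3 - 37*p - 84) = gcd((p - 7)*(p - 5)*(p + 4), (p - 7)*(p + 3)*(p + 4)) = p^2 - 3*p - 28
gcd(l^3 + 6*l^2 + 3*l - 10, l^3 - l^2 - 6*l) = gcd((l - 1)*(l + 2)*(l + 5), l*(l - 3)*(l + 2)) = l + 2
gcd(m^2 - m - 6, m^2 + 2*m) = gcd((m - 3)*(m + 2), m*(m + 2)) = m + 2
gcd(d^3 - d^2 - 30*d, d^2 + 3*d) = d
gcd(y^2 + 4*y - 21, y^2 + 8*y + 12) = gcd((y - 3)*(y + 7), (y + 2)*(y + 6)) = 1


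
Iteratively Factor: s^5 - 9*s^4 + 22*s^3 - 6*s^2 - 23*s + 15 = (s - 3)*(s^4 - 6*s^3 + 4*s^2 + 6*s - 5) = (s - 3)*(s + 1)*(s^3 - 7*s^2 + 11*s - 5) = (s - 3)*(s - 1)*(s + 1)*(s^2 - 6*s + 5) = (s - 3)*(s - 1)^2*(s + 1)*(s - 5)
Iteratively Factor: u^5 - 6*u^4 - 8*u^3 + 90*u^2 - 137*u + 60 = (u - 1)*(u^4 - 5*u^3 - 13*u^2 + 77*u - 60) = (u - 1)^2*(u^3 - 4*u^2 - 17*u + 60) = (u - 3)*(u - 1)^2*(u^2 - u - 20) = (u - 5)*(u - 3)*(u - 1)^2*(u + 4)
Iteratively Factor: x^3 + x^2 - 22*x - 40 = (x + 4)*(x^2 - 3*x - 10) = (x - 5)*(x + 4)*(x + 2)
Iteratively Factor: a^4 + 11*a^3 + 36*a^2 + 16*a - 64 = (a + 4)*(a^3 + 7*a^2 + 8*a - 16) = (a + 4)^2*(a^2 + 3*a - 4) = (a - 1)*(a + 4)^2*(a + 4)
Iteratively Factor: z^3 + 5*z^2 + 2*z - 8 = (z + 2)*(z^2 + 3*z - 4) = (z + 2)*(z + 4)*(z - 1)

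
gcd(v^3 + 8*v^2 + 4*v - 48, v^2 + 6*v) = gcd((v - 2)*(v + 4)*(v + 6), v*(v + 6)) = v + 6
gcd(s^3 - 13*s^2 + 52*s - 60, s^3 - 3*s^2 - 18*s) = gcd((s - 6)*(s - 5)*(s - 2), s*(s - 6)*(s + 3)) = s - 6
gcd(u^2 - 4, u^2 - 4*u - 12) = u + 2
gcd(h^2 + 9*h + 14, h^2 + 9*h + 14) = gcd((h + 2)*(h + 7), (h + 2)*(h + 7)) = h^2 + 9*h + 14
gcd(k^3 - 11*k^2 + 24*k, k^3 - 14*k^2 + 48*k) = k^2 - 8*k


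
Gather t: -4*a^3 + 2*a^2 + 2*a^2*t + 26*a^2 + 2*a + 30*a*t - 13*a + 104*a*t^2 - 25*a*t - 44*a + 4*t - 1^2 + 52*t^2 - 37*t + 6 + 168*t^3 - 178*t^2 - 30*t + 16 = -4*a^3 + 28*a^2 - 55*a + 168*t^3 + t^2*(104*a - 126) + t*(2*a^2 + 5*a - 63) + 21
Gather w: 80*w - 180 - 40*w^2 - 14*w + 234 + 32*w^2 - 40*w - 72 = -8*w^2 + 26*w - 18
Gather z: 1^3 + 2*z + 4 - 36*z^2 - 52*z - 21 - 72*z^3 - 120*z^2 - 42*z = -72*z^3 - 156*z^2 - 92*z - 16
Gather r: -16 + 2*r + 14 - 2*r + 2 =0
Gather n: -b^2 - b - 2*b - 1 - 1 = -b^2 - 3*b - 2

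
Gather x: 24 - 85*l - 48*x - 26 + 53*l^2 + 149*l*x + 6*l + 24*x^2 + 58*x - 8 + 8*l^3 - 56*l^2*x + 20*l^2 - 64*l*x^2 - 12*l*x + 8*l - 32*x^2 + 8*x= 8*l^3 + 73*l^2 - 71*l + x^2*(-64*l - 8) + x*(-56*l^2 + 137*l + 18) - 10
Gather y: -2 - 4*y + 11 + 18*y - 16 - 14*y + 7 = 0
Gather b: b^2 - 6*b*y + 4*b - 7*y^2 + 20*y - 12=b^2 + b*(4 - 6*y) - 7*y^2 + 20*y - 12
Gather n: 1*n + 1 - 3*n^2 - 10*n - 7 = -3*n^2 - 9*n - 6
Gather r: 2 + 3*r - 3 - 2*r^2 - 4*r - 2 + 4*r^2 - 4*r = 2*r^2 - 5*r - 3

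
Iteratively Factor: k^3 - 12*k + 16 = (k - 2)*(k^2 + 2*k - 8) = (k - 2)*(k + 4)*(k - 2)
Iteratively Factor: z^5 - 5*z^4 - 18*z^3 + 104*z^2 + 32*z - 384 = (z - 3)*(z^4 - 2*z^3 - 24*z^2 + 32*z + 128) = (z - 3)*(z + 4)*(z^3 - 6*z^2 + 32) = (z - 4)*(z - 3)*(z + 4)*(z^2 - 2*z - 8) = (z - 4)^2*(z - 3)*(z + 4)*(z + 2)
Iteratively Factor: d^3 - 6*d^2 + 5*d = (d - 1)*(d^2 - 5*d) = (d - 5)*(d - 1)*(d)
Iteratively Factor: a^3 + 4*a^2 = (a + 4)*(a^2) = a*(a + 4)*(a)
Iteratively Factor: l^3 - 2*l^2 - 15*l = (l)*(l^2 - 2*l - 15) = l*(l - 5)*(l + 3)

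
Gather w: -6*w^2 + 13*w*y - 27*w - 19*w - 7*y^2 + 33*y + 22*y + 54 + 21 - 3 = -6*w^2 + w*(13*y - 46) - 7*y^2 + 55*y + 72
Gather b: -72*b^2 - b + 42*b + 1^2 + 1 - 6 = -72*b^2 + 41*b - 4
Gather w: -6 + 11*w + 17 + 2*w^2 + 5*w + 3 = 2*w^2 + 16*w + 14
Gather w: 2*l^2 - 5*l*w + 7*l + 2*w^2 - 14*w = 2*l^2 + 7*l + 2*w^2 + w*(-5*l - 14)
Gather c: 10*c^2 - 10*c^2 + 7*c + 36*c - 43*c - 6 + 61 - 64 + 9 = 0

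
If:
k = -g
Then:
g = -k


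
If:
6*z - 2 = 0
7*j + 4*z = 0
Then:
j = -4/21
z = 1/3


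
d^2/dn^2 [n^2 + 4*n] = 2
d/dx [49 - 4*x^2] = -8*x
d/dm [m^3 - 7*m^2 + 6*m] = 3*m^2 - 14*m + 6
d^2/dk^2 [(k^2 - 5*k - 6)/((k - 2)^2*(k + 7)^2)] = 6*(k^4 - 10*k^3 - 16*k^2 - 235*k - 374)/(k^8 + 20*k^7 + 94*k^6 - 340*k^5 - 2399*k^4 + 4760*k^3 + 18424*k^2 - 54880*k + 38416)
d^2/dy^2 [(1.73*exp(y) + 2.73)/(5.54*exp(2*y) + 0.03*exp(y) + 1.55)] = (53.096468*exp(4*y) + 334.864746*exp(3*y) - 87.771882*exp(2*y) - 93.848028*exp(y) + 4.02938)*exp(y)/(170.031464*exp(6*y) + 2.762244*exp(5*y) + 142.730898*exp(4*y) + 1.545687*exp(3*y) + 39.933735*exp(2*y) + 0.216225*exp(y) + 3.723875)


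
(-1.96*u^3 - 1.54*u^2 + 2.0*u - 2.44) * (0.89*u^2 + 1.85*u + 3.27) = -1.7444*u^5 - 4.9966*u^4 - 7.4782*u^3 - 3.5074*u^2 + 2.026*u - 7.9788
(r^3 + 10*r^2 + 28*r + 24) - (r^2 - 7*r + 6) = r^3 + 9*r^2 + 35*r + 18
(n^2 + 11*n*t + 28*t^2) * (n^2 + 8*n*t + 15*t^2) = n^4 + 19*n^3*t + 131*n^2*t^2 + 389*n*t^3 + 420*t^4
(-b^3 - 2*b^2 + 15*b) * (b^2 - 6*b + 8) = -b^5 + 4*b^4 + 19*b^3 - 106*b^2 + 120*b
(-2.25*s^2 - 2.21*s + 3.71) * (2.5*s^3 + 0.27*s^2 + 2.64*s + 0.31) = -5.625*s^5 - 6.1325*s^4 + 2.7383*s^3 - 5.5302*s^2 + 9.1093*s + 1.1501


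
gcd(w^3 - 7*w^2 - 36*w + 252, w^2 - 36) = w^2 - 36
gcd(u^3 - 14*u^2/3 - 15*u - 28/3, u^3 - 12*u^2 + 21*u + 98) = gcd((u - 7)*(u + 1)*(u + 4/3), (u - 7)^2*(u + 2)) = u - 7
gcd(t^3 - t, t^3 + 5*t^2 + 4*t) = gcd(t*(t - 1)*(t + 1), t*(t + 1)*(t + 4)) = t^2 + t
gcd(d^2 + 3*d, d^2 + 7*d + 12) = d + 3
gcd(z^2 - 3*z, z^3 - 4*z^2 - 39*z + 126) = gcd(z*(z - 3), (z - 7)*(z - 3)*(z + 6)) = z - 3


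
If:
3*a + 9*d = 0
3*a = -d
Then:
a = 0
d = 0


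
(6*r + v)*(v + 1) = 6*r*v + 6*r + v^2 + v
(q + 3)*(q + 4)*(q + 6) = q^3 + 13*q^2 + 54*q + 72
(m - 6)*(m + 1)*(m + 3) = m^3 - 2*m^2 - 21*m - 18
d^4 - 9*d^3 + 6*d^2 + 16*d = d*(d - 8)*(d - 2)*(d + 1)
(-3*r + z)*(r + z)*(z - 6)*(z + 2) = -3*r^2*z^2 + 12*r^2*z + 36*r^2 - 2*r*z^3 + 8*r*z^2 + 24*r*z + z^4 - 4*z^3 - 12*z^2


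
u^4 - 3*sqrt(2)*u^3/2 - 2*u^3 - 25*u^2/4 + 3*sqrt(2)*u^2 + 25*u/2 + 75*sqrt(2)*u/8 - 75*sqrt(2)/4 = (u - 5/2)*(u - 2)*(u + 5/2)*(u - 3*sqrt(2)/2)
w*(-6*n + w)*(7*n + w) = -42*n^2*w + n*w^2 + w^3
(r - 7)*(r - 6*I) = r^2 - 7*r - 6*I*r + 42*I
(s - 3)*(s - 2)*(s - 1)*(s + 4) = s^4 - 2*s^3 - 13*s^2 + 38*s - 24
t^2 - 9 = (t - 3)*(t + 3)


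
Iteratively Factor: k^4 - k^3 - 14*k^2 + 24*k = (k - 2)*(k^3 + k^2 - 12*k) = (k - 3)*(k - 2)*(k^2 + 4*k) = (k - 3)*(k - 2)*(k + 4)*(k)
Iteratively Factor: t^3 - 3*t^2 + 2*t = (t - 2)*(t^2 - t) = (t - 2)*(t - 1)*(t)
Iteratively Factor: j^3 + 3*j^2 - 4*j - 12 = (j + 2)*(j^2 + j - 6) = (j + 2)*(j + 3)*(j - 2)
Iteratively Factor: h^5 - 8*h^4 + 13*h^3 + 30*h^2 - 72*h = (h + 2)*(h^4 - 10*h^3 + 33*h^2 - 36*h) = h*(h + 2)*(h^3 - 10*h^2 + 33*h - 36) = h*(h - 3)*(h + 2)*(h^2 - 7*h + 12) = h*(h - 3)^2*(h + 2)*(h - 4)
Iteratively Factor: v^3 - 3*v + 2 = (v + 2)*(v^2 - 2*v + 1) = (v - 1)*(v + 2)*(v - 1)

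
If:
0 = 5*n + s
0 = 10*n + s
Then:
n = 0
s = 0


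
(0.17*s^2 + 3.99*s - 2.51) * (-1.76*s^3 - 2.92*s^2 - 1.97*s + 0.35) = -0.2992*s^5 - 7.5188*s^4 - 7.5681*s^3 - 0.471600000000001*s^2 + 6.3412*s - 0.8785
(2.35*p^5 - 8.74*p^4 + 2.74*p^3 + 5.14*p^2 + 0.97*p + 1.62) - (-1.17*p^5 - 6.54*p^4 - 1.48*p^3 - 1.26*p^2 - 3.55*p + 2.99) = 3.52*p^5 - 2.2*p^4 + 4.22*p^3 + 6.4*p^2 + 4.52*p - 1.37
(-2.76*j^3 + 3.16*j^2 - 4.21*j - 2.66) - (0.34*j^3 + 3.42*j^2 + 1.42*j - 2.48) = -3.1*j^3 - 0.26*j^2 - 5.63*j - 0.18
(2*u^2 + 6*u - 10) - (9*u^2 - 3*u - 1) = -7*u^2 + 9*u - 9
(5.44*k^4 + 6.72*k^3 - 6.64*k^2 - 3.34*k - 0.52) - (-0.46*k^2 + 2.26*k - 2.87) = 5.44*k^4 + 6.72*k^3 - 6.18*k^2 - 5.6*k + 2.35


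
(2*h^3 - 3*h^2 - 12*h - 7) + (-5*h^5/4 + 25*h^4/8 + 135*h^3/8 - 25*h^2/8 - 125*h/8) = -5*h^5/4 + 25*h^4/8 + 151*h^3/8 - 49*h^2/8 - 221*h/8 - 7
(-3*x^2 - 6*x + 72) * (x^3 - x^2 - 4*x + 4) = -3*x^5 - 3*x^4 + 90*x^3 - 60*x^2 - 312*x + 288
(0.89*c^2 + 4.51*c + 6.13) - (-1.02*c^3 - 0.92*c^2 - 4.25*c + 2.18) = 1.02*c^3 + 1.81*c^2 + 8.76*c + 3.95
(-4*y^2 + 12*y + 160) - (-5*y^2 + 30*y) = y^2 - 18*y + 160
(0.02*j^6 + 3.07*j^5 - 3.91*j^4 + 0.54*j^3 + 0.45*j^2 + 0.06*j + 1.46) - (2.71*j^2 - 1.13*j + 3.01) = 0.02*j^6 + 3.07*j^5 - 3.91*j^4 + 0.54*j^3 - 2.26*j^2 + 1.19*j - 1.55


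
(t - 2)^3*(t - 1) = t^4 - 7*t^3 + 18*t^2 - 20*t + 8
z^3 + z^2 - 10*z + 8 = (z - 2)*(z - 1)*(z + 4)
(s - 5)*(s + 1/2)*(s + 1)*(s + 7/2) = s^4 - 77*s^2/4 - 27*s - 35/4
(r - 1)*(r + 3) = r^2 + 2*r - 3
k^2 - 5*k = k*(k - 5)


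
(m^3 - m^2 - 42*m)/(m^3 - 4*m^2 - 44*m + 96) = m*(m - 7)/(m^2 - 10*m + 16)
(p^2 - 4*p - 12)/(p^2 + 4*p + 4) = (p - 6)/(p + 2)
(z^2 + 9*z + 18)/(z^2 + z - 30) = (z + 3)/(z - 5)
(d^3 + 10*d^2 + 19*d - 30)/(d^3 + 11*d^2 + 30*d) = (d - 1)/d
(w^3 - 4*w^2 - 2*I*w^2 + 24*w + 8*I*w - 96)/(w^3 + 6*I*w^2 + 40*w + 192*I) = (w - 4)/(w + 8*I)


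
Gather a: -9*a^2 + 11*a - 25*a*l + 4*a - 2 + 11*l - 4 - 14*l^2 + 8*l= -9*a^2 + a*(15 - 25*l) - 14*l^2 + 19*l - 6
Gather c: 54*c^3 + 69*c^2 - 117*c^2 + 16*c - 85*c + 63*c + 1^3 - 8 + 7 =54*c^3 - 48*c^2 - 6*c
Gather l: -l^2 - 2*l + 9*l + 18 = -l^2 + 7*l + 18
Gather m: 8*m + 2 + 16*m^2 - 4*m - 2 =16*m^2 + 4*m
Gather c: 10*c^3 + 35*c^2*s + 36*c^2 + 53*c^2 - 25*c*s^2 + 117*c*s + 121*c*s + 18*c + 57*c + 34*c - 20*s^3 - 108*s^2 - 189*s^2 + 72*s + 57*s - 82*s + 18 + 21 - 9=10*c^3 + c^2*(35*s + 89) + c*(-25*s^2 + 238*s + 109) - 20*s^3 - 297*s^2 + 47*s + 30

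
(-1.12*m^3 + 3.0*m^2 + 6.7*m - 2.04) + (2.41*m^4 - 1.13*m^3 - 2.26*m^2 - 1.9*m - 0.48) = 2.41*m^4 - 2.25*m^3 + 0.74*m^2 + 4.8*m - 2.52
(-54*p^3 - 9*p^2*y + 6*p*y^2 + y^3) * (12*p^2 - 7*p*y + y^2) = -648*p^5 + 270*p^4*y + 81*p^3*y^2 - 39*p^2*y^3 - p*y^4 + y^5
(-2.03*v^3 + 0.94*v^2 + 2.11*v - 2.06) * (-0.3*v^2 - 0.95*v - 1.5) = 0.609*v^5 + 1.6465*v^4 + 1.519*v^3 - 2.7965*v^2 - 1.208*v + 3.09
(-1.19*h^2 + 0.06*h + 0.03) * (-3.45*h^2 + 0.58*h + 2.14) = 4.1055*h^4 - 0.8972*h^3 - 2.6153*h^2 + 0.1458*h + 0.0642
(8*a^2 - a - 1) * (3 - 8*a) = -64*a^3 + 32*a^2 + 5*a - 3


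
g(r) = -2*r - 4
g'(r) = -2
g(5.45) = -14.90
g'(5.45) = -2.00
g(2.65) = -9.30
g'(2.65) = -2.00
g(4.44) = -12.88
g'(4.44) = -2.00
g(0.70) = -5.40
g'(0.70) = -2.00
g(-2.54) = 1.08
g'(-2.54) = -2.00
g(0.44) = -4.88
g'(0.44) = -2.00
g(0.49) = -4.98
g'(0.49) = -2.00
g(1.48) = -6.96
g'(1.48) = -2.00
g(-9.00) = 14.00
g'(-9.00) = -2.00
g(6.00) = -16.00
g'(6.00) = -2.00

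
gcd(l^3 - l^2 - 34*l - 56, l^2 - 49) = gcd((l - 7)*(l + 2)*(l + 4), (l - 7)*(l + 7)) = l - 7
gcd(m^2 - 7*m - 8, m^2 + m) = m + 1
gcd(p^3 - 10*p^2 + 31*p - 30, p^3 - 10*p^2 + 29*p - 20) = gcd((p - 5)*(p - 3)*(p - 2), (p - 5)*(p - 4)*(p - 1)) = p - 5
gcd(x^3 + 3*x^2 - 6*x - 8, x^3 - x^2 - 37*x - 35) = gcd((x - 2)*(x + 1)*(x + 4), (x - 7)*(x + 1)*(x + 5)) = x + 1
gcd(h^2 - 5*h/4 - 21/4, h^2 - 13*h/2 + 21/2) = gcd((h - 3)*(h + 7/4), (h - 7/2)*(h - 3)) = h - 3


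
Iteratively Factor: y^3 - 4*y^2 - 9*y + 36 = (y + 3)*(y^2 - 7*y + 12) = (y - 4)*(y + 3)*(y - 3)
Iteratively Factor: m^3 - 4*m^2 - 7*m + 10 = (m + 2)*(m^2 - 6*m + 5) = (m - 1)*(m + 2)*(m - 5)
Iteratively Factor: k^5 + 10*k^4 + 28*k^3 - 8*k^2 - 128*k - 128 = (k + 2)*(k^4 + 8*k^3 + 12*k^2 - 32*k - 64) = (k + 2)*(k + 4)*(k^3 + 4*k^2 - 4*k - 16) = (k - 2)*(k + 2)*(k + 4)*(k^2 + 6*k + 8) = (k - 2)*(k + 2)*(k + 4)^2*(k + 2)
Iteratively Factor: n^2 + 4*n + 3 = (n + 1)*(n + 3)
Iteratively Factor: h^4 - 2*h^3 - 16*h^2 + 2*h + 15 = (h + 1)*(h^3 - 3*h^2 - 13*h + 15) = (h - 5)*(h + 1)*(h^2 + 2*h - 3) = (h - 5)*(h + 1)*(h + 3)*(h - 1)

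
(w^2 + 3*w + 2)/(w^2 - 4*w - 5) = (w + 2)/(w - 5)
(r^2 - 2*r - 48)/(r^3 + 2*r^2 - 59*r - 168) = (r + 6)/(r^2 + 10*r + 21)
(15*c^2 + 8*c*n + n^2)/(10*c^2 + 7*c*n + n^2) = (3*c + n)/(2*c + n)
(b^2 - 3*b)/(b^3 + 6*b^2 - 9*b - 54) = b/(b^2 + 9*b + 18)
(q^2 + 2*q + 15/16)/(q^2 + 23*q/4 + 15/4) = (q + 5/4)/(q + 5)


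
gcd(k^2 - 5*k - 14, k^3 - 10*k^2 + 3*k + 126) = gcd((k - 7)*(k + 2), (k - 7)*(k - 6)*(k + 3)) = k - 7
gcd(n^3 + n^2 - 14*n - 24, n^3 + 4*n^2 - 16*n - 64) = n - 4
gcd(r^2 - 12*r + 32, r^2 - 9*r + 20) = r - 4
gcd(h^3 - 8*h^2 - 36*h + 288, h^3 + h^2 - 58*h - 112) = h - 8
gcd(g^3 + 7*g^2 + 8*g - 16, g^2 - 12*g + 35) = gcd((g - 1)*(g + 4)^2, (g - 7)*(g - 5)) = 1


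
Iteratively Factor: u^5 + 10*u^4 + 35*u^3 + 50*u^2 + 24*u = (u + 4)*(u^4 + 6*u^3 + 11*u^2 + 6*u) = (u + 1)*(u + 4)*(u^3 + 5*u^2 + 6*u) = (u + 1)*(u + 3)*(u + 4)*(u^2 + 2*u) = (u + 1)*(u + 2)*(u + 3)*(u + 4)*(u)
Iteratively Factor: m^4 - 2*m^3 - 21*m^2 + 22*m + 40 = (m + 4)*(m^3 - 6*m^2 + 3*m + 10) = (m - 5)*(m + 4)*(m^2 - m - 2) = (m - 5)*(m - 2)*(m + 4)*(m + 1)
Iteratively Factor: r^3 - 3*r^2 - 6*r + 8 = (r - 4)*(r^2 + r - 2) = (r - 4)*(r + 2)*(r - 1)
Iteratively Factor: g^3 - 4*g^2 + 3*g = (g)*(g^2 - 4*g + 3) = g*(g - 3)*(g - 1)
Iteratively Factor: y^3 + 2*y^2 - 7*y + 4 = (y - 1)*(y^2 + 3*y - 4) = (y - 1)^2*(y + 4)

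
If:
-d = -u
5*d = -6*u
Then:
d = 0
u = 0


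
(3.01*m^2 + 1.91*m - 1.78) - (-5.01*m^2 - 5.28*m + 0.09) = 8.02*m^2 + 7.19*m - 1.87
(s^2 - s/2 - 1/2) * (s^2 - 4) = s^4 - s^3/2 - 9*s^2/2 + 2*s + 2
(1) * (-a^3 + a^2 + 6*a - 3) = -a^3 + a^2 + 6*a - 3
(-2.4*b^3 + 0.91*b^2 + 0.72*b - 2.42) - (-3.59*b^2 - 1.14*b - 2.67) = -2.4*b^3 + 4.5*b^2 + 1.86*b + 0.25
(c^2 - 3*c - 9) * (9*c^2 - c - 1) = 9*c^4 - 28*c^3 - 79*c^2 + 12*c + 9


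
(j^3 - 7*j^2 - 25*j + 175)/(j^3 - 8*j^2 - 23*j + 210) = (j - 5)/(j - 6)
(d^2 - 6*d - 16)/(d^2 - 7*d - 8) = (d + 2)/(d + 1)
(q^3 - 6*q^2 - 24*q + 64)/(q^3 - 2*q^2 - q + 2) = (q^2 - 4*q - 32)/(q^2 - 1)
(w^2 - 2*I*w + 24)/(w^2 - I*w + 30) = (w + 4*I)/(w + 5*I)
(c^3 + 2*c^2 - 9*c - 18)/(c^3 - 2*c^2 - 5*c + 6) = (c + 3)/(c - 1)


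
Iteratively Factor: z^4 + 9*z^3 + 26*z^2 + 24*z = (z + 4)*(z^3 + 5*z^2 + 6*z) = (z + 3)*(z + 4)*(z^2 + 2*z) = (z + 2)*(z + 3)*(z + 4)*(z)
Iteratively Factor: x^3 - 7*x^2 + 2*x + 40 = (x - 4)*(x^2 - 3*x - 10) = (x - 4)*(x + 2)*(x - 5)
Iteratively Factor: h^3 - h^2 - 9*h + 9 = (h - 3)*(h^2 + 2*h - 3) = (h - 3)*(h - 1)*(h + 3)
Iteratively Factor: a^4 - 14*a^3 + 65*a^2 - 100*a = (a - 5)*(a^3 - 9*a^2 + 20*a) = (a - 5)^2*(a^2 - 4*a) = a*(a - 5)^2*(a - 4)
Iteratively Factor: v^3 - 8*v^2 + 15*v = (v - 5)*(v^2 - 3*v) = v*(v - 5)*(v - 3)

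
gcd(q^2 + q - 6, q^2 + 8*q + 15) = q + 3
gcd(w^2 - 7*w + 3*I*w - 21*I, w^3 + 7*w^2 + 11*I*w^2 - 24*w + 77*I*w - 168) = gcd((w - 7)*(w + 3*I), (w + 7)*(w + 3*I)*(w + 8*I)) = w + 3*I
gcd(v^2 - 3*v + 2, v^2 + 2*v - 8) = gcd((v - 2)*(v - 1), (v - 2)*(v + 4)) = v - 2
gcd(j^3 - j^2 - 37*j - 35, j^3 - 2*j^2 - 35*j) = j^2 - 2*j - 35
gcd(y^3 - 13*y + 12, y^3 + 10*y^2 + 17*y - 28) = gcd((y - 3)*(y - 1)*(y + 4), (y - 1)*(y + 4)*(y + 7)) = y^2 + 3*y - 4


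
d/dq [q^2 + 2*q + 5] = 2*q + 2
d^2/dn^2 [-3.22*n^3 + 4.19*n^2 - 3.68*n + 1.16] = 8.38 - 19.32*n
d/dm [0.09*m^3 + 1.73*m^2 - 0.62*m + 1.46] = 0.27*m^2 + 3.46*m - 0.62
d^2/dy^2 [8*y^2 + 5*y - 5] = 16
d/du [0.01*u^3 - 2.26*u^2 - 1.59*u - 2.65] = 0.03*u^2 - 4.52*u - 1.59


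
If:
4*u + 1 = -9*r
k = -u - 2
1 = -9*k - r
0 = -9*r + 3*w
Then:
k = -16/85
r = 59/85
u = -154/85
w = 177/85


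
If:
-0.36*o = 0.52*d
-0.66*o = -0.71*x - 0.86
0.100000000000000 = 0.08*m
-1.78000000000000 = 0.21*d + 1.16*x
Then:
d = 0.28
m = 1.25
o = -0.40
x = -1.58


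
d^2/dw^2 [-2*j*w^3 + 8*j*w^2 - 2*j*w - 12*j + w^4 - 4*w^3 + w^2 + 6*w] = -12*j*w + 16*j + 12*w^2 - 24*w + 2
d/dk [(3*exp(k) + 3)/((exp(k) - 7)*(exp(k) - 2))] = 3*(-exp(2*k) - 2*exp(k) + 23)*exp(k)/(exp(4*k) - 18*exp(3*k) + 109*exp(2*k) - 252*exp(k) + 196)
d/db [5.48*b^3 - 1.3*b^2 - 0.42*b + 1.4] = 16.44*b^2 - 2.6*b - 0.42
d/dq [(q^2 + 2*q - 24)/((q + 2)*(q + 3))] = 3*(q^2 + 20*q + 44)/(q^4 + 10*q^3 + 37*q^2 + 60*q + 36)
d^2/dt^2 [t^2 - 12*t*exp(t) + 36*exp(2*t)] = -12*t*exp(t) + 144*exp(2*t) - 24*exp(t) + 2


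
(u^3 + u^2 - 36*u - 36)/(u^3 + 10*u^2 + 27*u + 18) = (u - 6)/(u + 3)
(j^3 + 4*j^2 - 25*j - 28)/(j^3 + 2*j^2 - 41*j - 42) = (j - 4)/(j - 6)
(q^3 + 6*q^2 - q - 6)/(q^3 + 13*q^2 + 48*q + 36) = (q - 1)/(q + 6)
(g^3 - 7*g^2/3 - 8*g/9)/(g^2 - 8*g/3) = g + 1/3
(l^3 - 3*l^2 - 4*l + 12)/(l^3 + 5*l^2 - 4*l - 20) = (l - 3)/(l + 5)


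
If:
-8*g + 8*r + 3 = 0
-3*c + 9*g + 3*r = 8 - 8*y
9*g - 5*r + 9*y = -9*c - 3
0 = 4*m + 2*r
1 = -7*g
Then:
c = -7391/5544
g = -1/7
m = 29/112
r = -29/56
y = 395/462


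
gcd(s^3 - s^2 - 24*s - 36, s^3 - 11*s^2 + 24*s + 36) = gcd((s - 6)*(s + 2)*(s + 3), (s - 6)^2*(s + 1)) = s - 6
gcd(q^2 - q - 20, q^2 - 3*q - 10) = q - 5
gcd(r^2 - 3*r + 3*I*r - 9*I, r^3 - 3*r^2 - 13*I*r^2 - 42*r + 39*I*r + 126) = r - 3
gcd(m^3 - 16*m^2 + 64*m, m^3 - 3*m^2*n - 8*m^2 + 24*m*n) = m^2 - 8*m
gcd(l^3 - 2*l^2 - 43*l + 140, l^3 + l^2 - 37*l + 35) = l^2 + 2*l - 35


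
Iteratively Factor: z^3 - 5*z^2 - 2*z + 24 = (z - 4)*(z^2 - z - 6) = (z - 4)*(z + 2)*(z - 3)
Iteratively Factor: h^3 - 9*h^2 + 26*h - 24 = (h - 3)*(h^2 - 6*h + 8) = (h - 4)*(h - 3)*(h - 2)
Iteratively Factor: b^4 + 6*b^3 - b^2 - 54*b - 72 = (b + 3)*(b^3 + 3*b^2 - 10*b - 24) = (b + 2)*(b + 3)*(b^2 + b - 12) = (b + 2)*(b + 3)*(b + 4)*(b - 3)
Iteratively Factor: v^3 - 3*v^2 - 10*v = (v + 2)*(v^2 - 5*v) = (v - 5)*(v + 2)*(v)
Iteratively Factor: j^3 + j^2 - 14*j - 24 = (j + 3)*(j^2 - 2*j - 8) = (j - 4)*(j + 3)*(j + 2)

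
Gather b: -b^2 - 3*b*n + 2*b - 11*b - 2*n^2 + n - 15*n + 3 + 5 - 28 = -b^2 + b*(-3*n - 9) - 2*n^2 - 14*n - 20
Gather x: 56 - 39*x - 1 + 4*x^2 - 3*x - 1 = 4*x^2 - 42*x + 54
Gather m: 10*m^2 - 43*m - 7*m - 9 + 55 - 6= 10*m^2 - 50*m + 40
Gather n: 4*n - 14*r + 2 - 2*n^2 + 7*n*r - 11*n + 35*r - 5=-2*n^2 + n*(7*r - 7) + 21*r - 3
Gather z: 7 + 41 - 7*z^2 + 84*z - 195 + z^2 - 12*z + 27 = -6*z^2 + 72*z - 120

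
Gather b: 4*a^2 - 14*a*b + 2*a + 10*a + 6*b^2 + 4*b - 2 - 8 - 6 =4*a^2 + 12*a + 6*b^2 + b*(4 - 14*a) - 16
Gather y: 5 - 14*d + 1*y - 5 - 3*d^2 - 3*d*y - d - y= -3*d^2 - 3*d*y - 15*d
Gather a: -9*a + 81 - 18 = 63 - 9*a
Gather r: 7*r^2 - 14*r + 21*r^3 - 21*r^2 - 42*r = 21*r^3 - 14*r^2 - 56*r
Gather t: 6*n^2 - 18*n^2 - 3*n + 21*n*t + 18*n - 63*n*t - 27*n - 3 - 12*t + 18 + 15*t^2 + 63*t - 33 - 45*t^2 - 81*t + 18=-12*n^2 - 12*n - 30*t^2 + t*(-42*n - 30)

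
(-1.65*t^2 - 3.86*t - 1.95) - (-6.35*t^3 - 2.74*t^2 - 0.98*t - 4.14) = 6.35*t^3 + 1.09*t^2 - 2.88*t + 2.19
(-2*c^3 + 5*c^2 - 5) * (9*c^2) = -18*c^5 + 45*c^4 - 45*c^2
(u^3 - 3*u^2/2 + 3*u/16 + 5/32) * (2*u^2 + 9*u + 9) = 2*u^5 + 6*u^4 - 33*u^3/8 - 23*u^2/2 + 99*u/32 + 45/32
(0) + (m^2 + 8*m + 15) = m^2 + 8*m + 15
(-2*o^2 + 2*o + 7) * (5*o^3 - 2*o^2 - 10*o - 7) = -10*o^5 + 14*o^4 + 51*o^3 - 20*o^2 - 84*o - 49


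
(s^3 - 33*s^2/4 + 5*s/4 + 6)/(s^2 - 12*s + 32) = (4*s^2 - s - 3)/(4*(s - 4))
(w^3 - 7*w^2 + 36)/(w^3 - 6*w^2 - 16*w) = (w^2 - 9*w + 18)/(w*(w - 8))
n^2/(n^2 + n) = n/(n + 1)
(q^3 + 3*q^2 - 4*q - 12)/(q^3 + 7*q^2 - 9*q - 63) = (q^2 - 4)/(q^2 + 4*q - 21)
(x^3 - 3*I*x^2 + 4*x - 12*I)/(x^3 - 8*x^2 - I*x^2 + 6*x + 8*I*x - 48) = (x - 2*I)/(x - 8)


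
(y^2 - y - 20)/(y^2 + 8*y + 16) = (y - 5)/(y + 4)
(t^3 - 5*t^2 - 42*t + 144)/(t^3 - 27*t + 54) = (t - 8)/(t - 3)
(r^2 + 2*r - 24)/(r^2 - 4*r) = (r + 6)/r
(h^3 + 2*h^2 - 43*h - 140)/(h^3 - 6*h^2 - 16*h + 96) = (h^2 - 2*h - 35)/(h^2 - 10*h + 24)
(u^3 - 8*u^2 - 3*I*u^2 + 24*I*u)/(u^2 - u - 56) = u*(u - 3*I)/(u + 7)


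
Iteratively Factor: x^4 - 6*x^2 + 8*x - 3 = (x - 1)*(x^3 + x^2 - 5*x + 3) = (x - 1)*(x + 3)*(x^2 - 2*x + 1) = (x - 1)^2*(x + 3)*(x - 1)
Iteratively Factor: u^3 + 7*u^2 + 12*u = (u)*(u^2 + 7*u + 12) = u*(u + 4)*(u + 3)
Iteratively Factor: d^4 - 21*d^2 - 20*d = (d)*(d^3 - 21*d - 20) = d*(d + 1)*(d^2 - d - 20) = d*(d + 1)*(d + 4)*(d - 5)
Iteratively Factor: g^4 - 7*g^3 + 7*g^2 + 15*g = (g - 5)*(g^3 - 2*g^2 - 3*g) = (g - 5)*(g + 1)*(g^2 - 3*g) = (g - 5)*(g - 3)*(g + 1)*(g)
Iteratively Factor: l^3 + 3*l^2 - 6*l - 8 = (l + 1)*(l^2 + 2*l - 8) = (l - 2)*(l + 1)*(l + 4)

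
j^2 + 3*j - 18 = (j - 3)*(j + 6)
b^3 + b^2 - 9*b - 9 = (b - 3)*(b + 1)*(b + 3)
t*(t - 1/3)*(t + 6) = t^3 + 17*t^2/3 - 2*t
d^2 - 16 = (d - 4)*(d + 4)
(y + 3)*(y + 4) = y^2 + 7*y + 12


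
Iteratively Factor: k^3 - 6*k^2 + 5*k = (k - 1)*(k^2 - 5*k) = (k - 5)*(k - 1)*(k)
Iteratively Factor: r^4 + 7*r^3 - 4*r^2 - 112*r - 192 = (r - 4)*(r^3 + 11*r^2 + 40*r + 48) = (r - 4)*(r + 4)*(r^2 + 7*r + 12) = (r - 4)*(r + 4)^2*(r + 3)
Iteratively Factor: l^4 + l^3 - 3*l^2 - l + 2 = (l + 2)*(l^3 - l^2 - l + 1) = (l - 1)*(l + 2)*(l^2 - 1) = (l - 1)*(l + 1)*(l + 2)*(l - 1)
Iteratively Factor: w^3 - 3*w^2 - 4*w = (w - 4)*(w^2 + w) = (w - 4)*(w + 1)*(w)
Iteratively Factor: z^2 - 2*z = (z)*(z - 2)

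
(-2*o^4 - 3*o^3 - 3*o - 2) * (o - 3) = -2*o^5 + 3*o^4 + 9*o^3 - 3*o^2 + 7*o + 6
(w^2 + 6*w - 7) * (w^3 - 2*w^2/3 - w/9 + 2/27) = w^5 + 16*w^4/3 - 100*w^3/9 + 110*w^2/27 + 11*w/9 - 14/27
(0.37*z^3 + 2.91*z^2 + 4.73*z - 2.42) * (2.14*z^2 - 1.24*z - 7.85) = 0.7918*z^5 + 5.7686*z^4 + 3.6093*z^3 - 33.8875*z^2 - 34.1297*z + 18.997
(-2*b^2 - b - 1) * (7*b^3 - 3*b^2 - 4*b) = -14*b^5 - b^4 + 4*b^3 + 7*b^2 + 4*b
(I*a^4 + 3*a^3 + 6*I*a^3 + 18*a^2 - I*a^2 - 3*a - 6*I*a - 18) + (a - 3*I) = I*a^4 + 3*a^3 + 6*I*a^3 + 18*a^2 - I*a^2 - 2*a - 6*I*a - 18 - 3*I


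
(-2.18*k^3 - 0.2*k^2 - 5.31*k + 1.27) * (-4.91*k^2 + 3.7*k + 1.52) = 10.7038*k^5 - 7.084*k^4 + 22.0185*k^3 - 26.1867*k^2 - 3.3722*k + 1.9304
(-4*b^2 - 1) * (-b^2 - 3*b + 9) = 4*b^4 + 12*b^3 - 35*b^2 + 3*b - 9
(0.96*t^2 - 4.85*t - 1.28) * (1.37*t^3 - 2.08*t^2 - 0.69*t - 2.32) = 1.3152*t^5 - 8.6413*t^4 + 7.672*t^3 + 3.7817*t^2 + 12.1352*t + 2.9696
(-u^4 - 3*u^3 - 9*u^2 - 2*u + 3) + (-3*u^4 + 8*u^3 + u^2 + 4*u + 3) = -4*u^4 + 5*u^3 - 8*u^2 + 2*u + 6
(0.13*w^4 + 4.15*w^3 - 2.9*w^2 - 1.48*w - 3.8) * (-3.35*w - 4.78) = -0.4355*w^5 - 14.5239*w^4 - 10.122*w^3 + 18.82*w^2 + 19.8044*w + 18.164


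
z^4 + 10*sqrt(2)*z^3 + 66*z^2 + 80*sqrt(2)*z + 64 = (z + sqrt(2))^2*(z + 4*sqrt(2))^2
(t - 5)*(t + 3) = t^2 - 2*t - 15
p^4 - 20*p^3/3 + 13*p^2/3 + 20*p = p*(p - 5)*(p - 3)*(p + 4/3)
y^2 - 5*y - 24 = (y - 8)*(y + 3)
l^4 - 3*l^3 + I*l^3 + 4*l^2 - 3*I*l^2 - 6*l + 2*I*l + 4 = (l - 2)*(l + 2*I)*(-I*l + I)*(I*l + 1)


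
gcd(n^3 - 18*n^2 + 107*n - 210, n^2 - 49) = n - 7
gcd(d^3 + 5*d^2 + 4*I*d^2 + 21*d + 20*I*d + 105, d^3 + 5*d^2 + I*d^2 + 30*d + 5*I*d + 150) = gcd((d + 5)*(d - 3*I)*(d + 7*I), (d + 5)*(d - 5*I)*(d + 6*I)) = d + 5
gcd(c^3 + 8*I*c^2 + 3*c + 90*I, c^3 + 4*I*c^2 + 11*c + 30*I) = c^2 + 2*I*c + 15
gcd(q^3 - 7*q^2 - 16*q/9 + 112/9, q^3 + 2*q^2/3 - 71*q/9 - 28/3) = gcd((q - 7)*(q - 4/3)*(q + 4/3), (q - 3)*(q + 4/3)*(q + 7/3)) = q + 4/3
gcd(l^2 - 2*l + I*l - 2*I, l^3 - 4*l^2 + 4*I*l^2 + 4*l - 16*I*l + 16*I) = l - 2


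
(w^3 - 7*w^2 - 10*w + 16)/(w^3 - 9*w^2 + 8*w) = (w + 2)/w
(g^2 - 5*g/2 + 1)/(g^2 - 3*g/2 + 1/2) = (g - 2)/(g - 1)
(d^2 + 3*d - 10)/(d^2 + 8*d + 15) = (d - 2)/(d + 3)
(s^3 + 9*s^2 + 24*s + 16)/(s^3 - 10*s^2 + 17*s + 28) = (s^2 + 8*s + 16)/(s^2 - 11*s + 28)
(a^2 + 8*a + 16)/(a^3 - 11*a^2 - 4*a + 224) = (a + 4)/(a^2 - 15*a + 56)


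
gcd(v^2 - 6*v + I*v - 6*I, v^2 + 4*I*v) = 1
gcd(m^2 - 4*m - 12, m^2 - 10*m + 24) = m - 6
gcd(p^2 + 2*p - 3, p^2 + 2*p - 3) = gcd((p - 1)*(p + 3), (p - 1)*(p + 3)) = p^2 + 2*p - 3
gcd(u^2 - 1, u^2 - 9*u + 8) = u - 1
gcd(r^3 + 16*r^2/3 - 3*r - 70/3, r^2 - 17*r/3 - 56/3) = r + 7/3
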